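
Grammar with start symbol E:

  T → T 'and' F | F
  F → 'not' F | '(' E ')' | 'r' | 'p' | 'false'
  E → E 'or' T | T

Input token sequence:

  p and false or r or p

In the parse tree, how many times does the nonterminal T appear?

4

[E [E [E [T [T [F p]] and [F false]]] or [T [F r]]] or [T [F p]]]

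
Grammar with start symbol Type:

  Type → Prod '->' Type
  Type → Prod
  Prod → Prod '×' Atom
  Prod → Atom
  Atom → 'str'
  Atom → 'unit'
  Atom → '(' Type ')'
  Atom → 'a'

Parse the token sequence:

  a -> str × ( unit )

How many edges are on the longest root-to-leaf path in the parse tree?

[Type [Prod [Atom a]] -> [Type [Prod [Prod [Atom str]] × [Atom ( [Type [Prod [Atom unit]]] )]]]]

7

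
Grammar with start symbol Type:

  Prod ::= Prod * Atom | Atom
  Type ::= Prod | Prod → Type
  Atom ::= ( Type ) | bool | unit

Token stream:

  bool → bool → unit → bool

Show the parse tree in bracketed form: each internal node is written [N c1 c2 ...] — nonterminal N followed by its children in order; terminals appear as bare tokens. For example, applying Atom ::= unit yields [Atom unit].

[Type [Prod [Atom bool]] → [Type [Prod [Atom bool]] → [Type [Prod [Atom unit]] → [Type [Prod [Atom bool]]]]]]

Type
Prod → Type
Atom → Type
bool → Type
bool → Prod → Type
bool → Atom → Type
bool → bool → Type
bool → bool → Prod → Type
bool → bool → Atom → Type
bool → bool → unit → Type
bool → bool → unit → Prod
bool → bool → unit → Atom
bool → bool → unit → bool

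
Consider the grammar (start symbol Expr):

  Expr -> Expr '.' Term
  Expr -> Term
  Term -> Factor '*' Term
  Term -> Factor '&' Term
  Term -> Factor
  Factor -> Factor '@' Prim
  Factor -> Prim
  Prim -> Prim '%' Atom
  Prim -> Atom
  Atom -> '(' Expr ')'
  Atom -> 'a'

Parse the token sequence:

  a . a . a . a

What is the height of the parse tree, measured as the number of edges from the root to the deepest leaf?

8

[Expr [Expr [Expr [Expr [Term [Factor [Prim [Atom a]]]]] . [Term [Factor [Prim [Atom a]]]]] . [Term [Factor [Prim [Atom a]]]]] . [Term [Factor [Prim [Atom a]]]]]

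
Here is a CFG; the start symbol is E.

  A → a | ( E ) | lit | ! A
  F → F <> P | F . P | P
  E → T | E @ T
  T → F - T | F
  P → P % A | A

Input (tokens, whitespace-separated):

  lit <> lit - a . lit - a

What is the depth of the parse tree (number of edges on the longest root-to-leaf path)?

[E [T [F [F [P [A lit]]] <> [P [A lit]]] - [T [F [F [P [A a]]] . [P [A lit]]] - [T [F [P [A a]]]]]]]

7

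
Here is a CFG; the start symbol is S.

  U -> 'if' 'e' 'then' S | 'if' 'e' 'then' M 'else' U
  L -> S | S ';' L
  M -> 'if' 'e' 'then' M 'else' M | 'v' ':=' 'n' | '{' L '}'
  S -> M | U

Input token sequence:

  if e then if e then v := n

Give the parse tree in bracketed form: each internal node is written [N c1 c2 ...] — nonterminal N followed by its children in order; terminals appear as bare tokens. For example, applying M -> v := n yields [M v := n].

S
U
if e then S
if e then U
if e then if e then S
if e then if e then M
if e then if e then v := n

[S [U if e then [S [U if e then [S [M v := n]]]]]]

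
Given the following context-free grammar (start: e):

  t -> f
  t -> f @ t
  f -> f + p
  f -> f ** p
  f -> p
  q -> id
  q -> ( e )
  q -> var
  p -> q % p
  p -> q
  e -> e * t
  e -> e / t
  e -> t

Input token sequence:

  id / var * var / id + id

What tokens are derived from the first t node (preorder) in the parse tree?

id

[e [e [e [e [t [f [p [q id]]]]] / [t [f [p [q var]]]]] * [t [f [p [q var]]]]] / [t [f [f [p [q id]]] + [p [q id]]]]]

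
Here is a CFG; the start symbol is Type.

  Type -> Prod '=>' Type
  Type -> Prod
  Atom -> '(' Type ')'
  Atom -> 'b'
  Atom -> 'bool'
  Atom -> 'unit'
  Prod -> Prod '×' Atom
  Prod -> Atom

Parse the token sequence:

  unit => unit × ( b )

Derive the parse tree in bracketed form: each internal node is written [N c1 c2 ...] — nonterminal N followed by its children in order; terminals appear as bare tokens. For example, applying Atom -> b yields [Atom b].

[Type [Prod [Atom unit]] => [Type [Prod [Prod [Atom unit]] × [Atom ( [Type [Prod [Atom b]]] )]]]]

Type
Prod => Type
Atom => Type
unit => Type
unit => Prod
unit => Prod × Atom
unit => Atom × Atom
unit => unit × Atom
unit => unit × ( Type )
unit => unit × ( Prod )
unit => unit × ( Atom )
unit => unit × ( b )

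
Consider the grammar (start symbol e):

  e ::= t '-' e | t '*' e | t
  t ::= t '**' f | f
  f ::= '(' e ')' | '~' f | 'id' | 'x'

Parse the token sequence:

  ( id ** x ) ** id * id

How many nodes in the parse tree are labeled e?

[e [t [t [f ( [e [t [t [f id]] ** [f x]]] )]] ** [f id]] * [e [t [f id]]]]

3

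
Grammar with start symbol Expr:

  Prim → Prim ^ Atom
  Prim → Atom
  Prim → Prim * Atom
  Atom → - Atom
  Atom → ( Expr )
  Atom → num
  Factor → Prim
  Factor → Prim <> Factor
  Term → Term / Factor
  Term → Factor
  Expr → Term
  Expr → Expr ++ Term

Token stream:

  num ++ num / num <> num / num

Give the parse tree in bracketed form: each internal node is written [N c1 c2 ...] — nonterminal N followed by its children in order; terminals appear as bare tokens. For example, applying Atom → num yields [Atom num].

Expr
Expr ++ Term
Term ++ Term
Factor ++ Term
Prim ++ Term
Atom ++ Term
num ++ Term
num ++ Term / Factor
num ++ Term / Factor / Factor
num ++ Factor / Factor / Factor
num ++ Prim / Factor / Factor
num ++ Atom / Factor / Factor
num ++ num / Factor / Factor
num ++ num / Prim <> Factor / Factor
num ++ num / Atom <> Factor / Factor
num ++ num / num <> Factor / Factor
num ++ num / num <> Prim / Factor
num ++ num / num <> Atom / Factor
num ++ num / num <> num / Factor
num ++ num / num <> num / Prim
num ++ num / num <> num / Atom
num ++ num / num <> num / num

[Expr [Expr [Term [Factor [Prim [Atom num]]]]] ++ [Term [Term [Term [Factor [Prim [Atom num]]]] / [Factor [Prim [Atom num]] <> [Factor [Prim [Atom num]]]]] / [Factor [Prim [Atom num]]]]]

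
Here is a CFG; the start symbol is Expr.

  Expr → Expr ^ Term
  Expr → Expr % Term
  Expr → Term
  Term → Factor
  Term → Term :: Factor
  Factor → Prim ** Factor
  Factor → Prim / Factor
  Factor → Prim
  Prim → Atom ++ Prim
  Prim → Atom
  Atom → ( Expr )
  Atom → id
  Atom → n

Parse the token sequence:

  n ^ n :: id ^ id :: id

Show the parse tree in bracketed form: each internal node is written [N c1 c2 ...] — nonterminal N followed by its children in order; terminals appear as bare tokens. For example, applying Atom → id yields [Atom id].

Expr
Expr ^ Term
Expr ^ Term ^ Term
Term ^ Term ^ Term
Factor ^ Term ^ Term
Prim ^ Term ^ Term
Atom ^ Term ^ Term
n ^ Term ^ Term
n ^ Term :: Factor ^ Term
n ^ Factor :: Factor ^ Term
n ^ Prim :: Factor ^ Term
n ^ Atom :: Factor ^ Term
n ^ n :: Factor ^ Term
n ^ n :: Prim ^ Term
n ^ n :: Atom ^ Term
n ^ n :: id ^ Term
n ^ n :: id ^ Term :: Factor
n ^ n :: id ^ Factor :: Factor
n ^ n :: id ^ Prim :: Factor
n ^ n :: id ^ Atom :: Factor
n ^ n :: id ^ id :: Factor
n ^ n :: id ^ id :: Prim
n ^ n :: id ^ id :: Atom
n ^ n :: id ^ id :: id

[Expr [Expr [Expr [Term [Factor [Prim [Atom n]]]]] ^ [Term [Term [Factor [Prim [Atom n]]]] :: [Factor [Prim [Atom id]]]]] ^ [Term [Term [Factor [Prim [Atom id]]]] :: [Factor [Prim [Atom id]]]]]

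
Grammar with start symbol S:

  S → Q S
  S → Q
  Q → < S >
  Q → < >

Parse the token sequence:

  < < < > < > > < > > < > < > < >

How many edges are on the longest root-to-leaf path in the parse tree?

7

[S [Q < [S [Q < [S [Q < >] [S [Q < >]]] >] [S [Q < >]]] >] [S [Q < >] [S [Q < >] [S [Q < >]]]]]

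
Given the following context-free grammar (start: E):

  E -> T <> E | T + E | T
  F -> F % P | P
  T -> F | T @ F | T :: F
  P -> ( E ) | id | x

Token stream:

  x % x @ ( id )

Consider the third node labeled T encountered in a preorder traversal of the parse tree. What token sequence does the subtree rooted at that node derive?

id

[E [T [T [F [F [P x]] % [P x]]] @ [F [P ( [E [T [F [P id]]]] )]]]]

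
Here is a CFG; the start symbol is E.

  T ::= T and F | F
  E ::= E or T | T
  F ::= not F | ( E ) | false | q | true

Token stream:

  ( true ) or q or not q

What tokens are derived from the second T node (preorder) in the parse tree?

true

[E [E [E [T [F ( [E [T [F true]]] )]]] or [T [F q]]] or [T [F not [F q]]]]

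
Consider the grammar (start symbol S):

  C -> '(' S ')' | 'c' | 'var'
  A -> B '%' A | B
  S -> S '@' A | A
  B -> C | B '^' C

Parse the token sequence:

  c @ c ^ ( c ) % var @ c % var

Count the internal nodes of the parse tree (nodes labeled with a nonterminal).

24

[S [S [S [A [B [C c]]]] @ [A [B [B [C c]] ^ [C ( [S [A [B [C c]]]] )]] % [A [B [C var]]]]] @ [A [B [C c]] % [A [B [C var]]]]]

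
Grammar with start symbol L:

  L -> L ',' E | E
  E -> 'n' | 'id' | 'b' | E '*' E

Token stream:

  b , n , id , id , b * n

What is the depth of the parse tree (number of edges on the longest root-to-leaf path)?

6

[L [L [L [L [L [E b]] , [E n]] , [E id]] , [E id]] , [E [E b] * [E n]]]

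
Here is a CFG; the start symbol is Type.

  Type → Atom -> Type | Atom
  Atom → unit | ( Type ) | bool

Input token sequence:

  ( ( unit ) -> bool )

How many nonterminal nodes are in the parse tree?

8

[Type [Atom ( [Type [Atom ( [Type [Atom unit]] )] -> [Type [Atom bool]]] )]]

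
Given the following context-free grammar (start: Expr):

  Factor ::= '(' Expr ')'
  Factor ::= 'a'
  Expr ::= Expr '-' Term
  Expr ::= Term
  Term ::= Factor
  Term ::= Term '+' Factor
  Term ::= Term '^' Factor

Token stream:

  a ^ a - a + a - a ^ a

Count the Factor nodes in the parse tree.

6

[Expr [Expr [Expr [Term [Term [Factor a]] ^ [Factor a]]] - [Term [Term [Factor a]] + [Factor a]]] - [Term [Term [Factor a]] ^ [Factor a]]]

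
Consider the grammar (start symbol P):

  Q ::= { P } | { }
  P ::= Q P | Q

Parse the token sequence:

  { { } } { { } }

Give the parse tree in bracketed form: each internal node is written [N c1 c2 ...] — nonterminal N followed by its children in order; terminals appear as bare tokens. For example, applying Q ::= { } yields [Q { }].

[P [Q { [P [Q { }]] }] [P [Q { [P [Q { }]] }]]]

P
Q P
{ P } P
{ Q } P
{ { } } P
{ { } } Q
{ { } } { P }
{ { } } { Q }
{ { } } { { } }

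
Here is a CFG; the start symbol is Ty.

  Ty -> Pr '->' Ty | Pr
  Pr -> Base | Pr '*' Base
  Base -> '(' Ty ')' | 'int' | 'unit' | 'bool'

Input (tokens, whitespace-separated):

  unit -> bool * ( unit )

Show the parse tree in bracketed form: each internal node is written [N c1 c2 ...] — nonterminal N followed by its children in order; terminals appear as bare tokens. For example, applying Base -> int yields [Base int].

[Ty [Pr [Base unit]] -> [Ty [Pr [Pr [Base bool]] * [Base ( [Ty [Pr [Base unit]]] )]]]]

Ty
Pr -> Ty
Base -> Ty
unit -> Ty
unit -> Pr
unit -> Pr * Base
unit -> Base * Base
unit -> bool * Base
unit -> bool * ( Ty )
unit -> bool * ( Pr )
unit -> bool * ( Base )
unit -> bool * ( unit )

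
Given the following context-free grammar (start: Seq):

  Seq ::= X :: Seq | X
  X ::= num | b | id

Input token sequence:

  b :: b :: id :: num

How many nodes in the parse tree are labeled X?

[Seq [X b] :: [Seq [X b] :: [Seq [X id] :: [Seq [X num]]]]]

4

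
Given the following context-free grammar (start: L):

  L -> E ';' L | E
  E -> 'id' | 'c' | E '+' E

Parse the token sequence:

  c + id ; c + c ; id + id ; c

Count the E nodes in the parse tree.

10

[L [E [E c] + [E id]] ; [L [E [E c] + [E c]] ; [L [E [E id] + [E id]] ; [L [E c]]]]]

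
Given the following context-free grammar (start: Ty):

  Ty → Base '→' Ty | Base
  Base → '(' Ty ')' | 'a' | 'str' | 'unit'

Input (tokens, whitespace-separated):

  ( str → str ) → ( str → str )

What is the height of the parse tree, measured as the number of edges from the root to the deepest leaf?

[Ty [Base ( [Ty [Base str] → [Ty [Base str]]] )] → [Ty [Base ( [Ty [Base str] → [Ty [Base str]]] )]]]

6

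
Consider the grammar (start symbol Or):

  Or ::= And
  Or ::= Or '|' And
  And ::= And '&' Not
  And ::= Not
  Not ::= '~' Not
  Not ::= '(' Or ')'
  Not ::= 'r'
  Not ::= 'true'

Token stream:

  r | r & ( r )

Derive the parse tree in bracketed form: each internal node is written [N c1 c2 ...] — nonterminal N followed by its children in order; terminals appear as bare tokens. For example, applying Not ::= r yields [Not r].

Or
Or | And
And | And
Not | And
r | And
r | And & Not
r | Not & Not
r | r & Not
r | r & ( Or )
r | r & ( And )
r | r & ( Not )
r | r & ( r )

[Or [Or [And [Not r]]] | [And [And [Not r]] & [Not ( [Or [And [Not r]]] )]]]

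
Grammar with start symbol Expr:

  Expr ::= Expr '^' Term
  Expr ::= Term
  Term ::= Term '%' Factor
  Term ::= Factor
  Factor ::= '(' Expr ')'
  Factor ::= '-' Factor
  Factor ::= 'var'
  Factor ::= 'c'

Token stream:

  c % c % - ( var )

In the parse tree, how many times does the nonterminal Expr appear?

[Expr [Term [Term [Term [Factor c]] % [Factor c]] % [Factor - [Factor ( [Expr [Term [Factor var]]] )]]]]

2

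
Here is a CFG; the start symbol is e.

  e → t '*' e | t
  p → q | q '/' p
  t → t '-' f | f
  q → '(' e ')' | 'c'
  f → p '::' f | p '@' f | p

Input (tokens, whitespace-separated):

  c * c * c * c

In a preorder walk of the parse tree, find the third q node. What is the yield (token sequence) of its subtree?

[e [t [f [p [q c]]]] * [e [t [f [p [q c]]]] * [e [t [f [p [q c]]]] * [e [t [f [p [q c]]]]]]]]

c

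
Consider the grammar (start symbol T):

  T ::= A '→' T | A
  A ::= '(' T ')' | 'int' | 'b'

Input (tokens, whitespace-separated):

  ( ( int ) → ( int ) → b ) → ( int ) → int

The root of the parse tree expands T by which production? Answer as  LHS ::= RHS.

T ::= A '→' T

[T [A ( [T [A ( [T [A int]] )] → [T [A ( [T [A int]] )] → [T [A b]]]] )] → [T [A ( [T [A int]] )] → [T [A int]]]]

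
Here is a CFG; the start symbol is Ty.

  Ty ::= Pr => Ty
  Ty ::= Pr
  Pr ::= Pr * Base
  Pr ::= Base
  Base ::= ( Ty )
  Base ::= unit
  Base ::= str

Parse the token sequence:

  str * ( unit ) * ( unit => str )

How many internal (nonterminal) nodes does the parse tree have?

[Ty [Pr [Pr [Pr [Base str]] * [Base ( [Ty [Pr [Base unit]]] )]] * [Base ( [Ty [Pr [Base unit]] => [Ty [Pr [Base str]]]] )]]]

16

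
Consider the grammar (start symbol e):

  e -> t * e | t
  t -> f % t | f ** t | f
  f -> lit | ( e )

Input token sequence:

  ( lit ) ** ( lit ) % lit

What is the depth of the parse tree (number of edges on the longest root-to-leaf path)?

[e [t [f ( [e [t [f lit]]] )] ** [t [f ( [e [t [f lit]]] )] % [t [f lit]]]]]

7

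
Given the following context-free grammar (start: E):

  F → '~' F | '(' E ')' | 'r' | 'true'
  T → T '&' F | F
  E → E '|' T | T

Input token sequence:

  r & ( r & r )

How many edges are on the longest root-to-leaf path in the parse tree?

[E [T [T [F r]] & [F ( [E [T [T [F r]] & [F r]]] )]]]

7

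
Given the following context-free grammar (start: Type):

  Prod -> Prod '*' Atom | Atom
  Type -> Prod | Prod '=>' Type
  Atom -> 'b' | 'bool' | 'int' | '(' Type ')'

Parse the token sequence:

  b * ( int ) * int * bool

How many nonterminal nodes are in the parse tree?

[Type [Prod [Prod [Prod [Prod [Atom b]] * [Atom ( [Type [Prod [Atom int]]] )]] * [Atom int]] * [Atom bool]]]

12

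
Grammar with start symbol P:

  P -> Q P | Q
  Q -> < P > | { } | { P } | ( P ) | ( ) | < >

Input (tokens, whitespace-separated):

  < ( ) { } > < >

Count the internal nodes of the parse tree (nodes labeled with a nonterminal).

[P [Q < [P [Q ( )] [P [Q { }]]] >] [P [Q < >]]]

8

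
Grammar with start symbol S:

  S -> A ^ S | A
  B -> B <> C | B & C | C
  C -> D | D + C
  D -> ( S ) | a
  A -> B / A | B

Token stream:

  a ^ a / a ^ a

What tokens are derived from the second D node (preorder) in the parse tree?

a

[S [A [B [C [D a]]]] ^ [S [A [B [C [D a]]] / [A [B [C [D a]]]]] ^ [S [A [B [C [D a]]]]]]]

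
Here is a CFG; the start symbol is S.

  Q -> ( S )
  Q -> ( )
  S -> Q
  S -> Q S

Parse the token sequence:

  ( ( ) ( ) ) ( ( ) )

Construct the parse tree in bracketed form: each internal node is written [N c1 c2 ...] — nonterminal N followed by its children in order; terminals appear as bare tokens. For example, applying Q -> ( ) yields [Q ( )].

S
Q S
( S ) S
( Q S ) S
( ( ) S ) S
( ( ) Q ) S
( ( ) ( ) ) S
( ( ) ( ) ) Q
( ( ) ( ) ) ( S )
( ( ) ( ) ) ( Q )
( ( ) ( ) ) ( ( ) )

[S [Q ( [S [Q ( )] [S [Q ( )]]] )] [S [Q ( [S [Q ( )]] )]]]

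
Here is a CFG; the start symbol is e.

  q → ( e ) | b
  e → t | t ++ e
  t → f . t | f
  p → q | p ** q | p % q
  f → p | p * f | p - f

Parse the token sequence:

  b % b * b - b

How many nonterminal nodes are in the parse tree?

[e [t [f [p [p [q b]] % [q b]] * [f [p [q b]] - [f [p [q b]]]]]]]

13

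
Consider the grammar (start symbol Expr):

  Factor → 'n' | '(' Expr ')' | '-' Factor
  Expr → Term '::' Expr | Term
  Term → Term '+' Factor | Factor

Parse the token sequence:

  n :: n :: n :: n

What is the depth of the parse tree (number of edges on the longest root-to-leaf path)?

[Expr [Term [Factor n]] :: [Expr [Term [Factor n]] :: [Expr [Term [Factor n]] :: [Expr [Term [Factor n]]]]]]

6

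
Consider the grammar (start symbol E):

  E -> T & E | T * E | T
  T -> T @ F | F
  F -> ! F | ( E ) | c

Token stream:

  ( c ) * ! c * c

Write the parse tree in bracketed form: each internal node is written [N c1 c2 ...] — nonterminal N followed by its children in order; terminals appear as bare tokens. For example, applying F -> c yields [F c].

E
T * E
F * E
( E ) * E
( T ) * E
( F ) * E
( c ) * E
( c ) * T * E
( c ) * F * E
( c ) * ! F * E
( c ) * ! c * E
( c ) * ! c * T
( c ) * ! c * F
( c ) * ! c * c

[E [T [F ( [E [T [F c]]] )]] * [E [T [F ! [F c]]] * [E [T [F c]]]]]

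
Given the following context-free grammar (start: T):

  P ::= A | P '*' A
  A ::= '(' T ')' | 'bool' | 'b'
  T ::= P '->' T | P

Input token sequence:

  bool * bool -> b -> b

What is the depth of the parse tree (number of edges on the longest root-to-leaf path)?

5

[T [P [P [A bool]] * [A bool]] -> [T [P [A b]] -> [T [P [A b]]]]]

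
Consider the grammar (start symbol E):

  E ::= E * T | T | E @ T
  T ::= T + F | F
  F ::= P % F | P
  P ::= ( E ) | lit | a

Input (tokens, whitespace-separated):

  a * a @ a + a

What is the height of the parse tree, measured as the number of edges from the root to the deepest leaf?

6

[E [E [E [T [F [P a]]]] * [T [F [P a]]]] @ [T [T [F [P a]]] + [F [P a]]]]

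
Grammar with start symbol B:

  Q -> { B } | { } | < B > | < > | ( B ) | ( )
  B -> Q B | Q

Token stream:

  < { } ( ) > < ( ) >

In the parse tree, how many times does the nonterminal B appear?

5

[B [Q < [B [Q { }] [B [Q ( )]]] >] [B [Q < [B [Q ( )]] >]]]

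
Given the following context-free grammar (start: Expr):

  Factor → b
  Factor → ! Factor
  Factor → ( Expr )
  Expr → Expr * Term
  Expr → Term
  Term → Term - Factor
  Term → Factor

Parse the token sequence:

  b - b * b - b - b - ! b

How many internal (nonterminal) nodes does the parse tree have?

[Expr [Expr [Term [Term [Factor b]] - [Factor b]]] * [Term [Term [Term [Term [Factor b]] - [Factor b]] - [Factor b]] - [Factor ! [Factor b]]]]

15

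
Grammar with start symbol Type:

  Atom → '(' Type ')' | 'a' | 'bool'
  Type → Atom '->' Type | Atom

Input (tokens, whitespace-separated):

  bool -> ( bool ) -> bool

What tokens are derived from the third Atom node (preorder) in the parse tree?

bool

[Type [Atom bool] -> [Type [Atom ( [Type [Atom bool]] )] -> [Type [Atom bool]]]]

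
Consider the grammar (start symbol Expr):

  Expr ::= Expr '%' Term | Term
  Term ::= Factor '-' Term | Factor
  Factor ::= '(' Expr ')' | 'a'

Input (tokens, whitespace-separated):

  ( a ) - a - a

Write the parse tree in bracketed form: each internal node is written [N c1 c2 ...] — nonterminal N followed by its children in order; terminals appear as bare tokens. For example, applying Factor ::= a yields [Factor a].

[Expr [Term [Factor ( [Expr [Term [Factor a]]] )] - [Term [Factor a] - [Term [Factor a]]]]]

Expr
Term
Factor - Term
( Expr ) - Term
( Term ) - Term
( Factor ) - Term
( a ) - Term
( a ) - Factor - Term
( a ) - a - Term
( a ) - a - Factor
( a ) - a - a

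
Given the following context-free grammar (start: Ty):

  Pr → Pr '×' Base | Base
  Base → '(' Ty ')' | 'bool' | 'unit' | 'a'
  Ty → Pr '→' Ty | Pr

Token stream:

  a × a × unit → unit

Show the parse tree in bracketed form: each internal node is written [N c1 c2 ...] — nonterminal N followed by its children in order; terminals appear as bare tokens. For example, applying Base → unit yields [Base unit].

Ty
Pr → Ty
Pr × Base → Ty
Pr × Base × Base → Ty
Base × Base × Base → Ty
a × Base × Base → Ty
a × a × Base → Ty
a × a × unit → Ty
a × a × unit → Pr
a × a × unit → Base
a × a × unit → unit

[Ty [Pr [Pr [Pr [Base a]] × [Base a]] × [Base unit]] → [Ty [Pr [Base unit]]]]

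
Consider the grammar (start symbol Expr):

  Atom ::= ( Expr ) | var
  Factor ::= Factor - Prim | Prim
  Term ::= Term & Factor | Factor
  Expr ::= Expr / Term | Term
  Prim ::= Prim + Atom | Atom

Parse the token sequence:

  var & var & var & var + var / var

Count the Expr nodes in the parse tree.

2

[Expr [Expr [Term [Term [Term [Term [Factor [Prim [Atom var]]]] & [Factor [Prim [Atom var]]]] & [Factor [Prim [Atom var]]]] & [Factor [Prim [Prim [Atom var]] + [Atom var]]]]] / [Term [Factor [Prim [Atom var]]]]]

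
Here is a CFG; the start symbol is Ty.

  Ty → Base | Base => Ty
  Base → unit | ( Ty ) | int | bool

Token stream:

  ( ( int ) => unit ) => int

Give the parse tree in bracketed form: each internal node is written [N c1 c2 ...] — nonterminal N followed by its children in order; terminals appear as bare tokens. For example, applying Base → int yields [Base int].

[Ty [Base ( [Ty [Base ( [Ty [Base int]] )] => [Ty [Base unit]]] )] => [Ty [Base int]]]

Ty
Base => Ty
( Ty ) => Ty
( Base => Ty ) => Ty
( ( Ty ) => Ty ) => Ty
( ( Base ) => Ty ) => Ty
( ( int ) => Ty ) => Ty
( ( int ) => Base ) => Ty
( ( int ) => unit ) => Ty
( ( int ) => unit ) => Base
( ( int ) => unit ) => int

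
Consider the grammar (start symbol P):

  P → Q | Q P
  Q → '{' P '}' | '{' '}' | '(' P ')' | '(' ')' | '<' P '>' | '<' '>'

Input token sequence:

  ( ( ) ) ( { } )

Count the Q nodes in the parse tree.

[P [Q ( [P [Q ( )]] )] [P [Q ( [P [Q { }]] )]]]

4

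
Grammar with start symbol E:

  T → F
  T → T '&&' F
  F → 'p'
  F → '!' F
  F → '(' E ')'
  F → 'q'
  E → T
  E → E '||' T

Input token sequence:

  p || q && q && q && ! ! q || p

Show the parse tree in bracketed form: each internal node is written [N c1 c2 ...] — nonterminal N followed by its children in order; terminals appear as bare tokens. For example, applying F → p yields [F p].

[E [E [E [T [F p]]] || [T [T [T [T [F q]] && [F q]] && [F q]] && [F ! [F ! [F q]]]]] || [T [F p]]]

E
E || T
E || T || T
T || T || T
F || T || T
p || T || T
p || T && F || T
p || T && F && F || T
p || T && F && F && F || T
p || F && F && F && F || T
p || q && F && F && F || T
p || q && q && F && F || T
p || q && q && q && F || T
p || q && q && q && ! F || T
p || q && q && q && ! ! F || T
p || q && q && q && ! ! q || T
p || q && q && q && ! ! q || F
p || q && q && q && ! ! q || p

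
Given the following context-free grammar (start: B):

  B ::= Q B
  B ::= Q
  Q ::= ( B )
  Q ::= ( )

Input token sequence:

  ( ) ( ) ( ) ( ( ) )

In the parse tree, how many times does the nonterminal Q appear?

5

[B [Q ( )] [B [Q ( )] [B [Q ( )] [B [Q ( [B [Q ( )]] )]]]]]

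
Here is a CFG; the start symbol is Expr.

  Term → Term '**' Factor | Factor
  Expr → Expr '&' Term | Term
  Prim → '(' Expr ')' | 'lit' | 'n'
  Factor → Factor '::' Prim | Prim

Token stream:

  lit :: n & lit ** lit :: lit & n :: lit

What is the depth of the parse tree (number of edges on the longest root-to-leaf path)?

7

[Expr [Expr [Expr [Term [Factor [Factor [Prim lit]] :: [Prim n]]]] & [Term [Term [Factor [Prim lit]]] ** [Factor [Factor [Prim lit]] :: [Prim lit]]]] & [Term [Factor [Factor [Prim n]] :: [Prim lit]]]]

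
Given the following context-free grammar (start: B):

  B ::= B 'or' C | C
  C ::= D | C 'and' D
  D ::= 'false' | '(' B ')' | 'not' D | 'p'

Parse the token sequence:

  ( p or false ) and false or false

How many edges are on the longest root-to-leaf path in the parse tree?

[B [B [C [C [D ( [B [B [C [D p]]] or [C [D false]]] )]] and [D false]]] or [C [D false]]]

9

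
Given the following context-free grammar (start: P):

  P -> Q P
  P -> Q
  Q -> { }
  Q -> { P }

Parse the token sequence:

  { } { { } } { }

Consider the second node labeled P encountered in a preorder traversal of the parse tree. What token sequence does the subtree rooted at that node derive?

[P [Q { }] [P [Q { [P [Q { }]] }] [P [Q { }]]]]

{ { } } { }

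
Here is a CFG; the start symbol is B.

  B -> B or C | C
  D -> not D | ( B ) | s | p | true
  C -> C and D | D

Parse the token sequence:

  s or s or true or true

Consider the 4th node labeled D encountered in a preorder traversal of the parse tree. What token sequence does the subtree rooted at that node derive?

true

[B [B [B [B [C [D s]]] or [C [D s]]] or [C [D true]]] or [C [D true]]]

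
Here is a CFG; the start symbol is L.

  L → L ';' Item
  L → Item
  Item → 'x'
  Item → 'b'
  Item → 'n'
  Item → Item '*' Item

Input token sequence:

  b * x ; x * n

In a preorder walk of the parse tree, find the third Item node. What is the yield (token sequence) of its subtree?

[L [L [Item [Item b] * [Item x]]] ; [Item [Item x] * [Item n]]]

x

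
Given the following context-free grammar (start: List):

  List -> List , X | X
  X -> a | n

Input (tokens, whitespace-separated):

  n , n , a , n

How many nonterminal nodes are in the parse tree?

[List [List [List [List [X n]] , [X n]] , [X a]] , [X n]]

8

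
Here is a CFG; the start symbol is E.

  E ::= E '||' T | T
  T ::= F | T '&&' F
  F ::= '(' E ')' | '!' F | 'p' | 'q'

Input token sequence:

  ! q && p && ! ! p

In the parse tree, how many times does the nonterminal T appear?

3

[E [T [T [T [F ! [F q]]] && [F p]] && [F ! [F ! [F p]]]]]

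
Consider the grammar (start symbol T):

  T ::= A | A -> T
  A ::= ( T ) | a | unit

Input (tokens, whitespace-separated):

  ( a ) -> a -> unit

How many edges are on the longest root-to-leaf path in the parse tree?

[T [A ( [T [A a]] )] -> [T [A a] -> [T [A unit]]]]

4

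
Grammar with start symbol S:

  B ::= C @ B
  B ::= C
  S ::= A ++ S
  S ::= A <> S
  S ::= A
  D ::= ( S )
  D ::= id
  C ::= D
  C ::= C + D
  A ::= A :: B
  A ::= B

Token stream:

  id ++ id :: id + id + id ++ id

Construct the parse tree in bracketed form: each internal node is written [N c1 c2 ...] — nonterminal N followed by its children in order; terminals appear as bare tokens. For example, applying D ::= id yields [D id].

S
A ++ S
B ++ S
C ++ S
D ++ S
id ++ S
id ++ A ++ S
id ++ A :: B ++ S
id ++ B :: B ++ S
id ++ C :: B ++ S
id ++ D :: B ++ S
id ++ id :: B ++ S
id ++ id :: C ++ S
id ++ id :: C + D ++ S
id ++ id :: C + D + D ++ S
id ++ id :: D + D + D ++ S
id ++ id :: id + D + D ++ S
id ++ id :: id + id + D ++ S
id ++ id :: id + id + id ++ S
id ++ id :: id + id + id ++ A
id ++ id :: id + id + id ++ B
id ++ id :: id + id + id ++ C
id ++ id :: id + id + id ++ D
id ++ id :: id + id + id ++ id

[S [A [B [C [D id]]]] ++ [S [A [A [B [C [D id]]]] :: [B [C [C [C [D id]] + [D id]] + [D id]]]] ++ [S [A [B [C [D id]]]]]]]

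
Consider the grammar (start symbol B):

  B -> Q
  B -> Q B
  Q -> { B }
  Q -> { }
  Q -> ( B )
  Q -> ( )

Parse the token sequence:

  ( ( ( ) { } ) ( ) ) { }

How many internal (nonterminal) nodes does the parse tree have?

12

[B [Q ( [B [Q ( [B [Q ( )] [B [Q { }]]] )] [B [Q ( )]]] )] [B [Q { }]]]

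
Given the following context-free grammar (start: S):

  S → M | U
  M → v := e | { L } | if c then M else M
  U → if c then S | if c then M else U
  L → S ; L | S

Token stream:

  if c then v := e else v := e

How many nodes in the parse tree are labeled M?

[S [M if c then [M v := e] else [M v := e]]]

3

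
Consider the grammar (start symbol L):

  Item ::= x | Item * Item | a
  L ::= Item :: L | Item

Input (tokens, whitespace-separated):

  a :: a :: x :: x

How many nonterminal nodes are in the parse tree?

[L [Item a] :: [L [Item a] :: [L [Item x] :: [L [Item x]]]]]

8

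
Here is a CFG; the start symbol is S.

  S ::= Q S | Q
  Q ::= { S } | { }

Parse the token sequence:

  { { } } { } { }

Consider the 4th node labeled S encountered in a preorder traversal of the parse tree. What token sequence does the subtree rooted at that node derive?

{ }

[S [Q { [S [Q { }]] }] [S [Q { }] [S [Q { }]]]]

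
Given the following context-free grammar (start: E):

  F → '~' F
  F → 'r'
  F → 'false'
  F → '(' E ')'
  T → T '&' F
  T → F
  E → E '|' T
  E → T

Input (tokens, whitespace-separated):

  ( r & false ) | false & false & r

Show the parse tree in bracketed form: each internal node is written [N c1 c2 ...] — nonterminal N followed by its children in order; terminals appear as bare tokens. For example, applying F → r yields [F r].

[E [E [T [F ( [E [T [T [F r]] & [F false]]] )]]] | [T [T [T [F false]] & [F false]] & [F r]]]

E
E | T
T | T
F | T
( E ) | T
( T ) | T
( T & F ) | T
( F & F ) | T
( r & F ) | T
( r & false ) | T
( r & false ) | T & F
( r & false ) | T & F & F
( r & false ) | F & F & F
( r & false ) | false & F & F
( r & false ) | false & false & F
( r & false ) | false & false & r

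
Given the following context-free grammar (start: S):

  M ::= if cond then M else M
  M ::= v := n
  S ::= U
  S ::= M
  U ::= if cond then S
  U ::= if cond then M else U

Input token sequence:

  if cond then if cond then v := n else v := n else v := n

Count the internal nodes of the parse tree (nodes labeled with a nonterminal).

6

[S [M if cond then [M if cond then [M v := n] else [M v := n]] else [M v := n]]]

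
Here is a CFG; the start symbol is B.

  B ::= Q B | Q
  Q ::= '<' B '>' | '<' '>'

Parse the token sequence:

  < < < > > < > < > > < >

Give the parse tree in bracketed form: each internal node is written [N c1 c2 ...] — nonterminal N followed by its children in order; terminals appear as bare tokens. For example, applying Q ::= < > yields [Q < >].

[B [Q < [B [Q < [B [Q < >]] >] [B [Q < >] [B [Q < >]]]] >] [B [Q < >]]]

B
Q B
< B > B
< Q B > B
< < B > B > B
< < Q > B > B
< < < > > B > B
< < < > > Q B > B
< < < > > < > B > B
< < < > > < > Q > B
< < < > > < > < > > B
< < < > > < > < > > Q
< < < > > < > < > > < >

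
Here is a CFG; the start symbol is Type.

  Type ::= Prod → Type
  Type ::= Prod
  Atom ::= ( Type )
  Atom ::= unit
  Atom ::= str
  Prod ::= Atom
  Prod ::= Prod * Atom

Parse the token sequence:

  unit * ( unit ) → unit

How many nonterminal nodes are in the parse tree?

11

[Type [Prod [Prod [Atom unit]] * [Atom ( [Type [Prod [Atom unit]]] )]] → [Type [Prod [Atom unit]]]]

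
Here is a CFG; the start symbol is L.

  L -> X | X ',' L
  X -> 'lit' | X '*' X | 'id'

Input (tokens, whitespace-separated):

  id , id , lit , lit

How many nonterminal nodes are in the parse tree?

[L [X id] , [L [X id] , [L [X lit] , [L [X lit]]]]]

8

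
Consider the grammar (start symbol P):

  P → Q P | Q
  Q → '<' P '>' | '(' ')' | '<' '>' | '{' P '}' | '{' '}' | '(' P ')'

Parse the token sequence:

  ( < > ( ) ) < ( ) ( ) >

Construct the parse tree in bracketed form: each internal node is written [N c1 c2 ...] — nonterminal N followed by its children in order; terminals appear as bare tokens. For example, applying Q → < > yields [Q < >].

P
Q P
( P ) P
( Q P ) P
( < > P ) P
( < > Q ) P
( < > ( ) ) P
( < > ( ) ) Q
( < > ( ) ) < P >
( < > ( ) ) < Q P >
( < > ( ) ) < ( ) P >
( < > ( ) ) < ( ) Q >
( < > ( ) ) < ( ) ( ) >

[P [Q ( [P [Q < >] [P [Q ( )]]] )] [P [Q < [P [Q ( )] [P [Q ( )]]] >]]]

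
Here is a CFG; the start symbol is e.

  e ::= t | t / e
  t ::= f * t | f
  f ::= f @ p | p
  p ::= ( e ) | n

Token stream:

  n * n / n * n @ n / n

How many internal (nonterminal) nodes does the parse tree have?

20

[e [t [f [p n]] * [t [f [p n]]]] / [e [t [f [p n]] * [t [f [f [p n]] @ [p n]]]] / [e [t [f [p n]]]]]]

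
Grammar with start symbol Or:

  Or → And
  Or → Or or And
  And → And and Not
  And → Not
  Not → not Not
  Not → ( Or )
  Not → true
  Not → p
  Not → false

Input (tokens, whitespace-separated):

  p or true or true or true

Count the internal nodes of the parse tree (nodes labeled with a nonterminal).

12

[Or [Or [Or [Or [And [Not p]]] or [And [Not true]]] or [And [Not true]]] or [And [Not true]]]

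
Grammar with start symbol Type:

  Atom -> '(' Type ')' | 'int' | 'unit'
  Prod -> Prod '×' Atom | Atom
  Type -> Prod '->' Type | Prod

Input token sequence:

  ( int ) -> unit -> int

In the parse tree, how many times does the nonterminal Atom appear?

[Type [Prod [Atom ( [Type [Prod [Atom int]]] )]] -> [Type [Prod [Atom unit]] -> [Type [Prod [Atom int]]]]]

4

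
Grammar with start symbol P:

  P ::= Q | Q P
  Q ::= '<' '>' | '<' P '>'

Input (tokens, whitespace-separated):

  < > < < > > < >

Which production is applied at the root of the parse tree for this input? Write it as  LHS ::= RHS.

P ::= Q P

[P [Q < >] [P [Q < [P [Q < >]] >] [P [Q < >]]]]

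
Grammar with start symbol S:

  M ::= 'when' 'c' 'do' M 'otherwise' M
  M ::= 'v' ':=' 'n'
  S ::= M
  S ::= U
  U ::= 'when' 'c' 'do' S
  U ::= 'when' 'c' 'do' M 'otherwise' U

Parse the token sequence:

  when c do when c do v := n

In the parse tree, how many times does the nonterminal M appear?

1

[S [U when c do [S [U when c do [S [M v := n]]]]]]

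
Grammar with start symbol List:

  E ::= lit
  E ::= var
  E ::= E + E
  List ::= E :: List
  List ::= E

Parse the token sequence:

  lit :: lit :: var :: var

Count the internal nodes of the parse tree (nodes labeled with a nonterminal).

[List [E lit] :: [List [E lit] :: [List [E var] :: [List [E var]]]]]

8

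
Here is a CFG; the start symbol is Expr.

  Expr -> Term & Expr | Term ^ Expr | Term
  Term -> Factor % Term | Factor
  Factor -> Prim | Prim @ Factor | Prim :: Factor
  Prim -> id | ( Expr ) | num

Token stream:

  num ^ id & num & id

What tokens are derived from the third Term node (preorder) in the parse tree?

num

[Expr [Term [Factor [Prim num]]] ^ [Expr [Term [Factor [Prim id]]] & [Expr [Term [Factor [Prim num]]] & [Expr [Term [Factor [Prim id]]]]]]]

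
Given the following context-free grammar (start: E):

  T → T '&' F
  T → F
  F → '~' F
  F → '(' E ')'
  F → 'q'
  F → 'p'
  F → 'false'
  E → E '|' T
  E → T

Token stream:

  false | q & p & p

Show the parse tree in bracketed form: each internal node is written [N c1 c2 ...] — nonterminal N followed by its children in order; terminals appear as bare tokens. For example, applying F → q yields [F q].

[E [E [T [F false]]] | [T [T [T [F q]] & [F p]] & [F p]]]

E
E | T
T | T
F | T
false | T
false | T & F
false | T & F & F
false | F & F & F
false | q & F & F
false | q & p & F
false | q & p & p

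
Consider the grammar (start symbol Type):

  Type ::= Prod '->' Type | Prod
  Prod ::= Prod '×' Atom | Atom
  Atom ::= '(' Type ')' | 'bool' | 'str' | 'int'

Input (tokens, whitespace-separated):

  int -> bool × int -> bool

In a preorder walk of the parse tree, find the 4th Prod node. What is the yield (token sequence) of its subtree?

bool

[Type [Prod [Atom int]] -> [Type [Prod [Prod [Atom bool]] × [Atom int]] -> [Type [Prod [Atom bool]]]]]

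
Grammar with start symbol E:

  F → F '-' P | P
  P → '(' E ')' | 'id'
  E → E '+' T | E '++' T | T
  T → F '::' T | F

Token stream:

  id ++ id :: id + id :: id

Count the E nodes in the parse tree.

3

[E [E [E [T [F [P id]]]] ++ [T [F [P id]] :: [T [F [P id]]]]] + [T [F [P id]] :: [T [F [P id]]]]]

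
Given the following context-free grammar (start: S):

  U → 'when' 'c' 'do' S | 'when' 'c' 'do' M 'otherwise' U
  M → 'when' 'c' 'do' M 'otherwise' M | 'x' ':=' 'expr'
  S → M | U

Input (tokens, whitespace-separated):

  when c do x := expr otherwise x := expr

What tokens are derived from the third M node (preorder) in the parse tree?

x := expr

[S [M when c do [M x := expr] otherwise [M x := expr]]]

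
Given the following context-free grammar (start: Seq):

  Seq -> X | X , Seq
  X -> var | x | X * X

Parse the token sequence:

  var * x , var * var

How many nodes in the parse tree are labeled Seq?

2

[Seq [X [X var] * [X x]] , [Seq [X [X var] * [X var]]]]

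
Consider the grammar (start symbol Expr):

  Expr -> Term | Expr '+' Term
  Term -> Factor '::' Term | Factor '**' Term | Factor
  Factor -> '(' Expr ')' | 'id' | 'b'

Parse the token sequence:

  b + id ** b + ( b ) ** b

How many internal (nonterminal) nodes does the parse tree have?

[Expr [Expr [Expr [Term [Factor b]]] + [Term [Factor id] ** [Term [Factor b]]]] + [Term [Factor ( [Expr [Term [Factor b]]] )] ** [Term [Factor b]]]]

16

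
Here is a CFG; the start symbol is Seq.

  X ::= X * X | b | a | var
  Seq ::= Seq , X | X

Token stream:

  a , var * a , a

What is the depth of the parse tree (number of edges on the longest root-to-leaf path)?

4

[Seq [Seq [Seq [X a]] , [X [X var] * [X a]]] , [X a]]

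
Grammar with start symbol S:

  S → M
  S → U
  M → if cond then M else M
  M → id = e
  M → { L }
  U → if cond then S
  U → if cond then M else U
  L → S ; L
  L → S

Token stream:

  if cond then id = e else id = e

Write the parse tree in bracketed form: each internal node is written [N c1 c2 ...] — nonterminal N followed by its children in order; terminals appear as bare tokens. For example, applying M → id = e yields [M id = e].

S
M
if cond then M else M
if cond then id = e else M
if cond then id = e else id = e

[S [M if cond then [M id = e] else [M id = e]]]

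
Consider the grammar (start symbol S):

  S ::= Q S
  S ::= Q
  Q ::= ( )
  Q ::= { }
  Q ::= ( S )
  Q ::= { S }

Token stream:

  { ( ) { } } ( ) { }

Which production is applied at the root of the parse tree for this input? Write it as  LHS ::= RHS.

[S [Q { [S [Q ( )] [S [Q { }]]] }] [S [Q ( )] [S [Q { }]]]]

S ::= Q S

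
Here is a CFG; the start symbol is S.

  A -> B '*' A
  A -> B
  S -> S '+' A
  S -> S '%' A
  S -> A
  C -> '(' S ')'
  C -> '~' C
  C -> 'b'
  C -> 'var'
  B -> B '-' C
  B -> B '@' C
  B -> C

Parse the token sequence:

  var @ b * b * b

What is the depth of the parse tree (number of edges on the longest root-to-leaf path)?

[S [A [B [B [C var]] @ [C b]] * [A [B [C b]] * [A [B [C b]]]]]]

6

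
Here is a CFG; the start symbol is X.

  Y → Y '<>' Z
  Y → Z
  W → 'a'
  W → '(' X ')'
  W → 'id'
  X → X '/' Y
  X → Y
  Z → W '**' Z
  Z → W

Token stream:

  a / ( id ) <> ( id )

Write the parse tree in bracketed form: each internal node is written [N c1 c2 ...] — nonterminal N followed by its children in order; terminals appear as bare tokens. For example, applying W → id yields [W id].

X
X / Y
Y / Y
Z / Y
W / Y
a / Y
a / Y <> Z
a / Z <> Z
a / W <> Z
a / ( X ) <> Z
a / ( Y ) <> Z
a / ( Z ) <> Z
a / ( W ) <> Z
a / ( id ) <> Z
a / ( id ) <> W
a / ( id ) <> ( X )
a / ( id ) <> ( Y )
a / ( id ) <> ( Z )
a / ( id ) <> ( W )
a / ( id ) <> ( id )

[X [X [Y [Z [W a]]]] / [Y [Y [Z [W ( [X [Y [Z [W id]]]] )]]] <> [Z [W ( [X [Y [Z [W id]]]] )]]]]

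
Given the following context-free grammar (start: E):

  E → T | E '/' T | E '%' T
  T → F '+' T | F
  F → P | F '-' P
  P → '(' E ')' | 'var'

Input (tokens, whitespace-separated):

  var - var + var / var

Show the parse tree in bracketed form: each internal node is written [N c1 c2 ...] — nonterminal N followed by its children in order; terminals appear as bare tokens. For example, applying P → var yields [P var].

E
E / T
T / T
F + T / T
F - P + T / T
P - P + T / T
var - P + T / T
var - var + T / T
var - var + F / T
var - var + P / T
var - var + var / T
var - var + var / F
var - var + var / P
var - var + var / var

[E [E [T [F [F [P var]] - [P var]] + [T [F [P var]]]]] / [T [F [P var]]]]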